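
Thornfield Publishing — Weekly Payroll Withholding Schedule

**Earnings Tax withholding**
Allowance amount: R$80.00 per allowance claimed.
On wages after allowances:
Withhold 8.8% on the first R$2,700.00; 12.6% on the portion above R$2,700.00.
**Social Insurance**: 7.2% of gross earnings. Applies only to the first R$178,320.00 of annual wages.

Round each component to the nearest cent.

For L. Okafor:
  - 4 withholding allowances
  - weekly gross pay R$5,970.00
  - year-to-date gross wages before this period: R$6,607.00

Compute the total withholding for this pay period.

R$1,039.14

Earnings Tax: taxable = R$5,970.00 − 4×R$80.00 = R$5,650.00
  R$237.60 + 12.6% × (R$5,650.00 − R$2,700.00) = R$237.60 + 12.6% × R$2,950.00 = R$609.30
Social Insurance: 7.2% × R$5,970.00 = R$429.84
Total: R$609.30 + R$429.84 = R$1,039.14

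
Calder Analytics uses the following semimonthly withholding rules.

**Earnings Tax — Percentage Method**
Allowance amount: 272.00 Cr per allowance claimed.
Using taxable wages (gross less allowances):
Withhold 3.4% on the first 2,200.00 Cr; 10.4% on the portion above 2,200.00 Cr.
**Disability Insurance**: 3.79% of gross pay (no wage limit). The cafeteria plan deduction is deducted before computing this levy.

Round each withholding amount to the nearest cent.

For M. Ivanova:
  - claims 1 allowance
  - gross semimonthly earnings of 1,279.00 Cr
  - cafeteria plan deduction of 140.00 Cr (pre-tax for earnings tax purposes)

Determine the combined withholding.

72.65 Cr

Earnings Tax: taxable = 1,279.00 Cr − 140.00 Cr − 1×272.00 Cr = 867.00 Cr
  3.4% × 867.00 Cr = 29.48 Cr
Disability Insurance: 3.79% × 1,139.00 Cr = 43.17 Cr
Total: 29.48 Cr + 43.17 Cr = 72.65 Cr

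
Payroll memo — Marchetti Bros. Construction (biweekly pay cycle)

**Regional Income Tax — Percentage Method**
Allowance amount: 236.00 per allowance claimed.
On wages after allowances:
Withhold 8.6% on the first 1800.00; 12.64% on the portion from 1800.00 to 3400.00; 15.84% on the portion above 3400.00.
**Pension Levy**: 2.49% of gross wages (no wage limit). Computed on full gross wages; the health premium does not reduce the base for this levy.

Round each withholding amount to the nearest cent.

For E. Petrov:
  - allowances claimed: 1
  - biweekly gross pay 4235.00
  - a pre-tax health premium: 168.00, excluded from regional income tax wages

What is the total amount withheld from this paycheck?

530.76

Regional Income Tax: taxable = 4235.00 − 168.00 − 1×236.00 = 3831.00
  357.04 + 15.84% × (3831.00 − 3400.00) = 357.04 + 15.84% × 431.00 = 425.31
Pension Levy: 2.49% × 4235.00 = 105.45
Total: 425.31 + 105.45 = 530.76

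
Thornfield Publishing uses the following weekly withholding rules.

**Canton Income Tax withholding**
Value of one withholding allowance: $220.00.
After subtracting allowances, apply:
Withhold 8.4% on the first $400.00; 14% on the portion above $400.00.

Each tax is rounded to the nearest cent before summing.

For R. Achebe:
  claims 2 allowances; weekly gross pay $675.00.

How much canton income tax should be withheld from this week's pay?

$19.74

Canton Income Tax: taxable = $675.00 − 2×$220.00 = $235.00
  8.4% × $235.00 = $19.74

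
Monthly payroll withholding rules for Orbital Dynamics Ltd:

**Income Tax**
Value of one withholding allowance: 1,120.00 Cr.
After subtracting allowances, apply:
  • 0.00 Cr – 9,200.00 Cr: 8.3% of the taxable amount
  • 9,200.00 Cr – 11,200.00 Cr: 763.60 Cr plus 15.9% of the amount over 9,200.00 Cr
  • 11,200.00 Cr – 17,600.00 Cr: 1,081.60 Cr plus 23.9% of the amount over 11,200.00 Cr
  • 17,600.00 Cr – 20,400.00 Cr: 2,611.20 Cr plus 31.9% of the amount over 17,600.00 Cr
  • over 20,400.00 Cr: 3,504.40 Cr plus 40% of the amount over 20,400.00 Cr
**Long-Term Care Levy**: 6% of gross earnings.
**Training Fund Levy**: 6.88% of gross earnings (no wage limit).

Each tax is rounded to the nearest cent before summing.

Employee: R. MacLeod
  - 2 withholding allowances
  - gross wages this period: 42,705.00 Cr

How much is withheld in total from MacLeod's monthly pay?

17,030.80 Cr

Income Tax: taxable = 42,705.00 Cr − 2×1,120.00 Cr = 40,465.00 Cr
  3,504.40 Cr + 40% × (40,465.00 Cr − 20,400.00 Cr) = 3,504.40 Cr + 40% × 20,065.00 Cr = 11,530.40 Cr
Long-Term Care Levy: 6% × 42,705.00 Cr = 2,562.30 Cr
Training Fund Levy: 6.88% × 42,705.00 Cr = 2,938.10 Cr
Total: 11,530.40 Cr + 2,562.30 Cr + 2,938.10 Cr = 17,030.80 Cr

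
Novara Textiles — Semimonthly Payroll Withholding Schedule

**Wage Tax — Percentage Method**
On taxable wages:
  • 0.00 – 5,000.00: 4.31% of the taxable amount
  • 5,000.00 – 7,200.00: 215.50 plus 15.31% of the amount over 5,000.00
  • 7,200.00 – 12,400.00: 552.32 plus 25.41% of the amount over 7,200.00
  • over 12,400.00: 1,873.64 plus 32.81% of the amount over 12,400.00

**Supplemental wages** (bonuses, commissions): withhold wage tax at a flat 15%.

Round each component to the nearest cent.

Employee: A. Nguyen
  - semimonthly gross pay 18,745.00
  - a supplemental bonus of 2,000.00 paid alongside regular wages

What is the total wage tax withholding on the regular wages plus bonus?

4,255.43

Wage Tax: taxable = 18,745.00
  1,873.64 + 32.81% × (18,745.00 − 12,400.00) = 1,873.64 + 32.81% × 6,345.00 = 3,955.43
Supplemental (15% flat on bonus): 15% × 2,000.00 = 300.00
Total wage tax: 3,955.43 + 300.00 = 4,255.43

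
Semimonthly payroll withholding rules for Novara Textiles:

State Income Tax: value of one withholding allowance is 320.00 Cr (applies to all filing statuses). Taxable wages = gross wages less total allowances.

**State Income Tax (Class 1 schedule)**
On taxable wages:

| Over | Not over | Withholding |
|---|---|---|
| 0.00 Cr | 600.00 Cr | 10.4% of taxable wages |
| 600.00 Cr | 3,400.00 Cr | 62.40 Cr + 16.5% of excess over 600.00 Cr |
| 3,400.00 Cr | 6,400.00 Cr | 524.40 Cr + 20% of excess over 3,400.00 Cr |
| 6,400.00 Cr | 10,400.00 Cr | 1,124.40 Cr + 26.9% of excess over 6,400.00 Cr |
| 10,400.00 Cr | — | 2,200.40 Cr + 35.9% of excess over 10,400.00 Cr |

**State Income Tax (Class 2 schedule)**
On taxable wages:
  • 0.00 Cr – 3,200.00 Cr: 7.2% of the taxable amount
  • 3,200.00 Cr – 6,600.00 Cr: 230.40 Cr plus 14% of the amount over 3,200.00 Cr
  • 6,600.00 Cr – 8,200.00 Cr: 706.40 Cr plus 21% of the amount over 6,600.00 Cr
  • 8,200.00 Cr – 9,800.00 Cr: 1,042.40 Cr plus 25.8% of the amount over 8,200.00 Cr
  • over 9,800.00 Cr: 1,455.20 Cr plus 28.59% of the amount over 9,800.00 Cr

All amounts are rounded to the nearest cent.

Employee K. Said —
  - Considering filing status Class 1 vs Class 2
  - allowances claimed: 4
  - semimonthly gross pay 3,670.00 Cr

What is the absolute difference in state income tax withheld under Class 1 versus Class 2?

State Income Tax (Class 1): taxable = 3,670.00 Cr − 4×320.00 Cr = 2,390.00 Cr
  62.40 Cr + 16.5% × (2,390.00 Cr − 600.00 Cr) = 62.40 Cr + 16.5% × 1,790.00 Cr = 357.75 Cr
State Income Tax (Class 2): taxable = 3,670.00 Cr − 4×320.00 Cr = 2,390.00 Cr
  7.2% × 2,390.00 Cr = 172.08 Cr
Difference: |357.75 Cr − 172.08 Cr| = 185.67 Cr (higher under Class 1)

185.67 Cr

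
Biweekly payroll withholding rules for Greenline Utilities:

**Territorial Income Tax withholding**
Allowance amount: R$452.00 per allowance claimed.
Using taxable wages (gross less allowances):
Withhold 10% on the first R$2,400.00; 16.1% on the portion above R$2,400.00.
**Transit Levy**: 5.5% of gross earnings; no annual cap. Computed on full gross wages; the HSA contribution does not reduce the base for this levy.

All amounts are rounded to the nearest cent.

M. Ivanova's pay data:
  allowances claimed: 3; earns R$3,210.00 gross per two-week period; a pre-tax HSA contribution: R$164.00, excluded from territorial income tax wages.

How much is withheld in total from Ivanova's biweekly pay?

R$345.55

Territorial Income Tax: taxable = R$3,210.00 − R$164.00 − 3×R$452.00 = R$1,690.00
  10% × R$1,690.00 = R$169.00
Transit Levy: 5.5% × R$3,210.00 = R$176.55
Total: R$169.00 + R$176.55 = R$345.55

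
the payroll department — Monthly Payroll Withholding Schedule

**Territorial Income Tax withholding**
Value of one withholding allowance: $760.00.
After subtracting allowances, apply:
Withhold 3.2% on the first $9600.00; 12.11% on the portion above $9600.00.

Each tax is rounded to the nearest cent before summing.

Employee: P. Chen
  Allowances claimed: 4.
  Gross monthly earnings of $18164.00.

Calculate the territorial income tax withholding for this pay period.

$976.16

Territorial Income Tax: taxable = $18164.00 − 4×$760.00 = $15124.00
  $307.20 + 12.11% × ($15124.00 − $9600.00) = $307.20 + 12.11% × $5524.00 = $976.16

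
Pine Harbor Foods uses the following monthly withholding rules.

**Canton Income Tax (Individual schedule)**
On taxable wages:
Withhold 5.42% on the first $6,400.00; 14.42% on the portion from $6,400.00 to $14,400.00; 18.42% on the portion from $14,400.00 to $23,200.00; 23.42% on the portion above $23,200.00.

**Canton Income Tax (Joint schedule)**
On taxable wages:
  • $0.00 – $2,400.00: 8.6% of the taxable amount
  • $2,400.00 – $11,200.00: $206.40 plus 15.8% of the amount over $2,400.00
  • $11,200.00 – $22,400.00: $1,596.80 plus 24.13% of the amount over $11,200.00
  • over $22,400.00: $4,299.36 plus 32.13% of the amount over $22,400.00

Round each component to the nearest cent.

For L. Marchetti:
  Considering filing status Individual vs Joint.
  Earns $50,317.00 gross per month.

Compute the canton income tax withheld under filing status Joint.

Canton Income Tax (Joint): taxable = $50,317.00
  $4,299.36 + 32.13% × ($50,317.00 − $22,400.00) = $4,299.36 + 32.13% × $27,917.00 = $13,269.09

$13,269.09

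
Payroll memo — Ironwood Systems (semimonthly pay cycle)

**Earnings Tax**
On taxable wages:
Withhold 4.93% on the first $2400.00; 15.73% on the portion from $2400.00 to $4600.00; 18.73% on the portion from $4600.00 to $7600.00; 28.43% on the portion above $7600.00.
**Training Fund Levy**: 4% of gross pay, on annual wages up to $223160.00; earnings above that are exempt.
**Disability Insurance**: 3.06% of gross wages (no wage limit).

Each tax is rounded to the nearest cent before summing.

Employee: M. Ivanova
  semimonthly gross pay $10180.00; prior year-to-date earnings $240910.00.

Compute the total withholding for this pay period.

Earnings Tax: taxable = $10180.00
  $1026.28 + 28.43% × ($10180.00 − $7600.00) = $1026.28 + 28.43% × $2580.00 = $1759.77
Training Fund Levy: YTD $240910.00 ≥ cap $223160.00 → $0.00
Disability Insurance: 3.06% × $10180.00 = $311.51
Total: $1759.77 + $0.00 + $311.51 = $2071.28

$2071.28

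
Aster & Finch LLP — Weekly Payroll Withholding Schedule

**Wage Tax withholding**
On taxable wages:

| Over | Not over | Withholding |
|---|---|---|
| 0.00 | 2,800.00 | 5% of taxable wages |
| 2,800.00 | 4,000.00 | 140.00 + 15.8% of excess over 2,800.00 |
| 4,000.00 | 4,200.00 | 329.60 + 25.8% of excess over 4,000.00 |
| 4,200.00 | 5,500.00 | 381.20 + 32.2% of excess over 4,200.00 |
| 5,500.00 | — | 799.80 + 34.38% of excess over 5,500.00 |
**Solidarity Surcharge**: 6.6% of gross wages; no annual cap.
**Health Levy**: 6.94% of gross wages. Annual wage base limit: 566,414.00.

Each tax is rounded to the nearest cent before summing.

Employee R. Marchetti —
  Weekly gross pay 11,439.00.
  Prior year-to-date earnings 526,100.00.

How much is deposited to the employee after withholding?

Wage Tax: taxable = 11,439.00
  799.80 + 34.38% × (11,439.00 − 5,500.00) = 799.80 + 34.38% × 5,939.00 = 2,841.63
Solidarity Surcharge: 6.6% × 11,439.00 = 754.97
Health Levy: 6.94% × 11,439.00 = 793.87
Total withheld: 2,841.63 + 754.97 + 793.87 = 4,390.47
Net pay: 11,439.00 − 4,390.47 = 7,048.53

7,048.53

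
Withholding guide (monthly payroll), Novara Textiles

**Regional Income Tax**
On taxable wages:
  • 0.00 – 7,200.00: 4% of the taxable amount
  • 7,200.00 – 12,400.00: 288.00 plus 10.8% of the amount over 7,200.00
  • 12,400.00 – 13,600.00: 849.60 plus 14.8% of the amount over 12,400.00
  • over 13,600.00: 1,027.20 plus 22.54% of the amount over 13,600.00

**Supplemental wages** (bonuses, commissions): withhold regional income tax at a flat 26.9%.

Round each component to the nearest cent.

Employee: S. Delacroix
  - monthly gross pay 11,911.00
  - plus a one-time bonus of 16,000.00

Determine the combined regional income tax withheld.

Regional Income Tax: taxable = 11,911.00
  288.00 + 10.8% × (11,911.00 − 7,200.00) = 288.00 + 10.8% × 4,711.00 = 796.79
Supplemental (26.9% flat on bonus): 26.9% × 16,000.00 = 4,304.00
Total regional income tax: 796.79 + 4,304.00 = 5,100.79

5,100.79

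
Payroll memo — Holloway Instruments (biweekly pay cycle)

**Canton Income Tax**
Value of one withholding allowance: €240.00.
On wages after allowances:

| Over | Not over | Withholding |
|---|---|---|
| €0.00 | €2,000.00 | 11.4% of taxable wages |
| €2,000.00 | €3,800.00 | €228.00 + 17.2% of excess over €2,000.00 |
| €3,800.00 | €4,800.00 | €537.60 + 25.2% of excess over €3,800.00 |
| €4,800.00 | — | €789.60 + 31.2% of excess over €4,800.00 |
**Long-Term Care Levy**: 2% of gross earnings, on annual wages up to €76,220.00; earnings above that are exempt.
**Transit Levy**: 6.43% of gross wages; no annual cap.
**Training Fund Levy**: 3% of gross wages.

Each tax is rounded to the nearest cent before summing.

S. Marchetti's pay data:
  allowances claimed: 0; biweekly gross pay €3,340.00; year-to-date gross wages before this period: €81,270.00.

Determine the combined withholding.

Canton Income Tax: taxable = €3,340.00
  €228.00 + 17.2% × (€3,340.00 − €2,000.00) = €228.00 + 17.2% × €1,340.00 = €458.48
Long-Term Care Levy: YTD €81,270.00 ≥ cap €76,220.00 → €0.00
Transit Levy: 6.43% × €3,340.00 = €214.76
Training Fund Levy: 3% × €3,340.00 = €100.20
Total: €458.48 + €0.00 + €214.76 + €100.20 = €773.44

€773.44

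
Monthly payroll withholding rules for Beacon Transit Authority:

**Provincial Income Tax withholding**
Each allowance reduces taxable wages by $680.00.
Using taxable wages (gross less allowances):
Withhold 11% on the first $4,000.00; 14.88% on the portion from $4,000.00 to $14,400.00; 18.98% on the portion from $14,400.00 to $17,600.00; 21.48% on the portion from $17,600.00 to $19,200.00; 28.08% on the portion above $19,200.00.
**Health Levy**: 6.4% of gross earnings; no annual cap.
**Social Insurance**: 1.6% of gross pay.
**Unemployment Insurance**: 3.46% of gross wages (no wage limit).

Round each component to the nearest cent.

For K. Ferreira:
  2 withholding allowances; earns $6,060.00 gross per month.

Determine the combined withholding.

Provincial Income Tax: taxable = $6,060.00 − 2×$680.00 = $4,700.00
  $440.00 + 14.88% × ($4,700.00 − $4,000.00) = $440.00 + 14.88% × $700.00 = $544.16
Health Levy: 6.4% × $6,060.00 = $387.84
Social Insurance: 1.6% × $6,060.00 = $96.96
Unemployment Insurance: 3.46% × $6,060.00 = $209.68
Total: $544.16 + $387.84 + $96.96 + $209.68 = $1,238.64

$1,238.64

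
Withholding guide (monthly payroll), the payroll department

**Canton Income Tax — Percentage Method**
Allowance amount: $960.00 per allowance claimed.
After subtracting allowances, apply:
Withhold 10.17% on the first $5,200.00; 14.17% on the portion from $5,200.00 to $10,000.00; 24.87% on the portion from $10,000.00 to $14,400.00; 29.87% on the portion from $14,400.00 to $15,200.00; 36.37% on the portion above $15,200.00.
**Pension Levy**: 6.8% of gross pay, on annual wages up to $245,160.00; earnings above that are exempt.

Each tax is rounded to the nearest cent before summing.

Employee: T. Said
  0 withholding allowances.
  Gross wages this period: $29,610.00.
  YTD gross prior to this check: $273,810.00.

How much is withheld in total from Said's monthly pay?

Canton Income Tax: taxable = $29,610.00
  $2,542.24 + 36.37% × ($29,610.00 − $15,200.00) = $2,542.24 + 36.37% × $14,410.00 = $7,783.16
Pension Levy: YTD $273,810.00 ≥ cap $245,160.00 → $0.00
Total: $7,783.16 + $0.00 = $7,783.16

$7,783.16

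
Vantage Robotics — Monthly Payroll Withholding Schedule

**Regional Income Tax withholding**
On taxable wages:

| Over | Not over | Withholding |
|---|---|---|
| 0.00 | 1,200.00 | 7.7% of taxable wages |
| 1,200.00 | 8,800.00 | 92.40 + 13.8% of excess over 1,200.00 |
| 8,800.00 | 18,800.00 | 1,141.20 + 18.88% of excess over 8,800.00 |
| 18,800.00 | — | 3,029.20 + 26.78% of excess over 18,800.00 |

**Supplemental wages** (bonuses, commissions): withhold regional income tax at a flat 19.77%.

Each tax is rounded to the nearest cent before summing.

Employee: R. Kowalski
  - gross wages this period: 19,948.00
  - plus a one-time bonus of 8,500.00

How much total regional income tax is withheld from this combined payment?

5,017.08

Regional Income Tax: taxable = 19,948.00
  3,029.20 + 26.78% × (19,948.00 − 18,800.00) = 3,029.20 + 26.78% × 1,148.00 = 3,336.63
Supplemental (19.77% flat on bonus): 19.77% × 8,500.00 = 1,680.45
Total regional income tax: 3,336.63 + 1,680.45 = 5,017.08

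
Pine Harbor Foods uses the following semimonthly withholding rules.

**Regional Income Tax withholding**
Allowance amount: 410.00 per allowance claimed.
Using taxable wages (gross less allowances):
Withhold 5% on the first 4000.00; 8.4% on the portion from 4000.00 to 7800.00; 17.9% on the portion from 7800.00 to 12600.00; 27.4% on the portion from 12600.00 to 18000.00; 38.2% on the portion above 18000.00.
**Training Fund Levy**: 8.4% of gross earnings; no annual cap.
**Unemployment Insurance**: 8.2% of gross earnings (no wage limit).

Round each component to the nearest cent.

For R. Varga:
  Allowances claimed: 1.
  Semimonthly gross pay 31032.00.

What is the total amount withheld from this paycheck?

Regional Income Tax: taxable = 31032.00 − 1×410.00 = 30622.00
  2858.00 + 38.2% × (30622.00 − 18000.00) = 2858.00 + 38.2% × 12622.00 = 7679.60
Training Fund Levy: 8.4% × 31032.00 = 2606.69
Unemployment Insurance: 8.2% × 31032.00 = 2544.62
Total: 7679.60 + 2606.69 + 2544.62 = 12830.91

12830.91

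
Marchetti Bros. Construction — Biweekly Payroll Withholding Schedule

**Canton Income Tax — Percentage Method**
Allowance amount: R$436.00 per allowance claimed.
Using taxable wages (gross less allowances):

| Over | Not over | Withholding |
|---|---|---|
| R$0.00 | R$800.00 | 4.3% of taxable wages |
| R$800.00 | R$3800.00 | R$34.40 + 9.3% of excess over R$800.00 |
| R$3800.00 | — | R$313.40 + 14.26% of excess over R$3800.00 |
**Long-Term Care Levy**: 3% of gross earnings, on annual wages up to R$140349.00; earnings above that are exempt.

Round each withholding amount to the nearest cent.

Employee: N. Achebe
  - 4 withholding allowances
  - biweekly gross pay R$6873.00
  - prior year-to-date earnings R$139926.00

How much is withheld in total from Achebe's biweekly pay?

Canton Income Tax: taxable = R$6873.00 − 4×R$436.00 = R$5129.00
  R$313.40 + 14.26% × (R$5129.00 − R$3800.00) = R$313.40 + 14.26% × R$1329.00 = R$502.92
Long-Term Care Levy: cap R$140349.00 − YTD R$139926.00 = R$423.00 subject; 3% × R$423.00 = R$12.69
Total: R$502.92 + R$12.69 = R$515.61

R$515.61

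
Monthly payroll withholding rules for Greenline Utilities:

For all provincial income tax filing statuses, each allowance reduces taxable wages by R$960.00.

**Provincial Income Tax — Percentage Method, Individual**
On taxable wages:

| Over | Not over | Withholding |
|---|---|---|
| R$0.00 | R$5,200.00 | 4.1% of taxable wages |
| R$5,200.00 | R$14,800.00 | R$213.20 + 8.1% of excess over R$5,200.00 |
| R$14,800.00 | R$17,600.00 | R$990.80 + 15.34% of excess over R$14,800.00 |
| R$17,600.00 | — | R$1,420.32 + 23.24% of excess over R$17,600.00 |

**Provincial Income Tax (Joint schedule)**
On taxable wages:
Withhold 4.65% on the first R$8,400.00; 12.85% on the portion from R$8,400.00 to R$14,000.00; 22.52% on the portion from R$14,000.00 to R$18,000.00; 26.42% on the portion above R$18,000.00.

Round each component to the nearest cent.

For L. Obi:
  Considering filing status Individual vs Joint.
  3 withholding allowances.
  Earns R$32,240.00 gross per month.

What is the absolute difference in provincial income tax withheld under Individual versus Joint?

R$858.97

Provincial Income Tax (Individual): taxable = R$32,240.00 − 3×R$960.00 = R$29,360.00
  R$1,420.32 + 23.24% × (R$29,360.00 − R$17,600.00) = R$1,420.32 + 23.24% × R$11,760.00 = R$4,153.34
Provincial Income Tax (Joint): taxable = R$32,240.00 − 3×R$960.00 = R$29,360.00
  R$2,011.00 + 26.42% × (R$29,360.00 − R$18,000.00) = R$2,011.00 + 26.42% × R$11,360.00 = R$5,012.31
Difference: |R$4,153.34 − R$5,012.31| = R$858.97 (higher under Joint)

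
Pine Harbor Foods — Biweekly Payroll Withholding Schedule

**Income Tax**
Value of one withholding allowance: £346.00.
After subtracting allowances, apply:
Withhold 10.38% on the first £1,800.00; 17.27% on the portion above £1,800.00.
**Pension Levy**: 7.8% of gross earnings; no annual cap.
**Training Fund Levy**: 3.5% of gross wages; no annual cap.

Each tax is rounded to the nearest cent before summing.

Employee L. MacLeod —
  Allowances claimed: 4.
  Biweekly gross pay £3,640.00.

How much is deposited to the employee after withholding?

Income Tax: taxable = £3,640.00 − 4×£346.00 = £2,256.00
  £186.84 + 17.27% × (£2,256.00 − £1,800.00) = £186.84 + 17.27% × £456.00 = £265.59
Pension Levy: 7.8% × £3,640.00 = £283.92
Training Fund Levy: 3.5% × £3,640.00 = £127.40
Total withheld: £265.59 + £283.92 + £127.40 = £676.91
Net pay: £3,640.00 − £676.91 = £2,963.09

£2,963.09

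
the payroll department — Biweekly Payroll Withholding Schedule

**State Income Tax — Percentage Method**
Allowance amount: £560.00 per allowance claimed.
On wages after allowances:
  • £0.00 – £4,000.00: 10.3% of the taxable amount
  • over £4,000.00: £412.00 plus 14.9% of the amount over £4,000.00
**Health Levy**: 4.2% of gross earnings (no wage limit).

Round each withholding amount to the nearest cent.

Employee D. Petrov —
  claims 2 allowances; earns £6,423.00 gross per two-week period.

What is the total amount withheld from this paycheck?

State Income Tax: taxable = £6,423.00 − 2×£560.00 = £5,303.00
  £412.00 + 14.9% × (£5,303.00 − £4,000.00) = £412.00 + 14.9% × £1,303.00 = £606.15
Health Levy: 4.2% × £6,423.00 = £269.77
Total: £606.15 + £269.77 = £875.92

£875.92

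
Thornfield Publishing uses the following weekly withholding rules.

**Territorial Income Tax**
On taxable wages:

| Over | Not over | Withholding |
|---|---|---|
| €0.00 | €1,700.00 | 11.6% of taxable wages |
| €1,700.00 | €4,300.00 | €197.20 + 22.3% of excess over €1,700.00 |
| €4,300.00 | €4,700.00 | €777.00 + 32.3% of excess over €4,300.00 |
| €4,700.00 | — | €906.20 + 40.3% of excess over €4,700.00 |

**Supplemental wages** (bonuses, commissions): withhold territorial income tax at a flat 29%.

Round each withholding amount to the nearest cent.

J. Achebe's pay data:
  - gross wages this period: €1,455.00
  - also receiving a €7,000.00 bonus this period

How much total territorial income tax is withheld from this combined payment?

€2,198.78

Territorial Income Tax: taxable = €1,455.00
  11.6% × €1,455.00 = €168.78
Supplemental (29% flat on bonus): 29% × €7,000.00 = €2,030.00
Total territorial income tax: €168.78 + €2,030.00 = €2,198.78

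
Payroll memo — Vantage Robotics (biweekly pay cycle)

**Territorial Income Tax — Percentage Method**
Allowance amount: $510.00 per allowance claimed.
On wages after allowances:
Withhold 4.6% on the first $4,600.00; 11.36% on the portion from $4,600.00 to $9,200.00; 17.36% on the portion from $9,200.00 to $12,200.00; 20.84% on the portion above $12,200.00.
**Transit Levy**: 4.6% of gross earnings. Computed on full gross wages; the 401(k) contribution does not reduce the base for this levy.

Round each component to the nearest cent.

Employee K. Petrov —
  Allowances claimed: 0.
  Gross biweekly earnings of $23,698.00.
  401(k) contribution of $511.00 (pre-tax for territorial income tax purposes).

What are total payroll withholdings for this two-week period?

Territorial Income Tax: taxable = $23,698.00 − $511.00 = $23,187.00
  $1,254.96 + 20.84% × ($23,187.00 − $12,200.00) = $1,254.96 + 20.84% × $10,987.00 = $3,544.65
Transit Levy: 4.6% × $23,698.00 = $1,090.11
Total: $3,544.65 + $1,090.11 = $4,634.76

$4,634.76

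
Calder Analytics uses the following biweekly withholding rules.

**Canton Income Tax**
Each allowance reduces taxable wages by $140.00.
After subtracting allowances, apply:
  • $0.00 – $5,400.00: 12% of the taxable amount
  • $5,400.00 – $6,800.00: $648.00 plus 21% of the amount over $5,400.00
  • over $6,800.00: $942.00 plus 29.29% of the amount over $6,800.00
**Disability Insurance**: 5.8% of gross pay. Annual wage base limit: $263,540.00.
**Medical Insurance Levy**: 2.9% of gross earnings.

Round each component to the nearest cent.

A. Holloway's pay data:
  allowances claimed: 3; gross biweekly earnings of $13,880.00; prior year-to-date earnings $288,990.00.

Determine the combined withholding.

Canton Income Tax: taxable = $13,880.00 − 3×$140.00 = $13,460.00
  $942.00 + 29.29% × ($13,460.00 − $6,800.00) = $942.00 + 29.29% × $6,660.00 = $2,892.71
Disability Insurance: YTD $288,990.00 ≥ cap $263,540.00 → $0.00
Medical Insurance Levy: 2.9% × $13,880.00 = $402.52
Total: $2,892.71 + $0.00 + $402.52 = $3,295.23

$3,295.23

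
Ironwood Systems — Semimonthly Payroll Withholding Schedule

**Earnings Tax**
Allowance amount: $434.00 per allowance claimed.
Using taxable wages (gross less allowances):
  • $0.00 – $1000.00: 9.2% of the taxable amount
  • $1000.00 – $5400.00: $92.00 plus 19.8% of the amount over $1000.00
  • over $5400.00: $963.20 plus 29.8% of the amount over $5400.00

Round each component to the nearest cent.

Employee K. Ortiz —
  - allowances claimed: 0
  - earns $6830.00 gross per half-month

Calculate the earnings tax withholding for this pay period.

Earnings Tax: taxable = $6830.00
  $963.20 + 29.8% × ($6830.00 − $5400.00) = $963.20 + 29.8% × $1430.00 = $1389.34

$1389.34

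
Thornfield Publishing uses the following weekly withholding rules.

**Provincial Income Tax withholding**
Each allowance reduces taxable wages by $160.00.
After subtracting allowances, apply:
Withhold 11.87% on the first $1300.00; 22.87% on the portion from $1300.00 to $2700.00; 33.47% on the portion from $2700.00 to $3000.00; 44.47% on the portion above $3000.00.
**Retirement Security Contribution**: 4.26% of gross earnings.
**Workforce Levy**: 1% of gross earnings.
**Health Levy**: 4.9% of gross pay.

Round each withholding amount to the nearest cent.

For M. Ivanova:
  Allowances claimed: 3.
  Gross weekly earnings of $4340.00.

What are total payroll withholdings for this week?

Provincial Income Tax: taxable = $4340.00 − 3×$160.00 = $3860.00
  $574.90 + 44.47% × ($3860.00 − $3000.00) = $574.90 + 44.47% × $860.00 = $957.34
Retirement Security Contribution: 4.26% × $4340.00 = $184.88
Workforce Levy: 1% × $4340.00 = $43.40
Health Levy: 4.9% × $4340.00 = $212.66
Total: $957.34 + $184.88 + $43.40 + $212.66 = $1398.28

$1398.28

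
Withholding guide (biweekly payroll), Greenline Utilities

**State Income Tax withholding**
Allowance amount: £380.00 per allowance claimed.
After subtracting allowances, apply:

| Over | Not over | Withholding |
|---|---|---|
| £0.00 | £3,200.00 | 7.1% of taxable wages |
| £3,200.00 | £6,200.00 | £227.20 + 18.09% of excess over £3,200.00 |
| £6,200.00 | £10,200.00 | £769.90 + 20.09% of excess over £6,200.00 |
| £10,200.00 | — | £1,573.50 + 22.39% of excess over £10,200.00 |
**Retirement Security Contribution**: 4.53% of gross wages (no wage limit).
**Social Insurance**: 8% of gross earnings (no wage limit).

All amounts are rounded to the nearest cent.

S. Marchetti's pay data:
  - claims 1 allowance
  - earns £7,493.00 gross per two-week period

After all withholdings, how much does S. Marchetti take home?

£5,600.81

State Income Tax: taxable = £7,493.00 − 1×£380.00 = £7,113.00
  £769.90 + 20.09% × (£7,113.00 − £6,200.00) = £769.90 + 20.09% × £913.00 = £953.32
Retirement Security Contribution: 4.53% × £7,493.00 = £339.43
Social Insurance: 8% × £7,493.00 = £599.44
Total withheld: £953.32 + £339.43 + £599.44 = £1,892.19
Net pay: £7,493.00 − £1,892.19 = £5,600.81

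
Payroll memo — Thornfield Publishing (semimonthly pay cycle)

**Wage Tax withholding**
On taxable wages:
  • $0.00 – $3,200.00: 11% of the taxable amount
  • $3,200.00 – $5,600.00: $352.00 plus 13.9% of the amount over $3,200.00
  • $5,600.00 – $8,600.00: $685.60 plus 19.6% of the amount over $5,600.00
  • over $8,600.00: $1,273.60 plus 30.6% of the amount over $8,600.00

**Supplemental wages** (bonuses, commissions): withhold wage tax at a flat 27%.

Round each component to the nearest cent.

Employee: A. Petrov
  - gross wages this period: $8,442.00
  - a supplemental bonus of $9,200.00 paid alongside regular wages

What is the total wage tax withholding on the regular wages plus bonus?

Wage Tax: taxable = $8,442.00
  $685.60 + 19.6% × ($8,442.00 − $5,600.00) = $685.60 + 19.6% × $2,842.00 = $1,242.63
Supplemental (27% flat on bonus): 27% × $9,200.00 = $2,484.00
Total wage tax: $1,242.63 + $2,484.00 = $3,726.63

$3,726.63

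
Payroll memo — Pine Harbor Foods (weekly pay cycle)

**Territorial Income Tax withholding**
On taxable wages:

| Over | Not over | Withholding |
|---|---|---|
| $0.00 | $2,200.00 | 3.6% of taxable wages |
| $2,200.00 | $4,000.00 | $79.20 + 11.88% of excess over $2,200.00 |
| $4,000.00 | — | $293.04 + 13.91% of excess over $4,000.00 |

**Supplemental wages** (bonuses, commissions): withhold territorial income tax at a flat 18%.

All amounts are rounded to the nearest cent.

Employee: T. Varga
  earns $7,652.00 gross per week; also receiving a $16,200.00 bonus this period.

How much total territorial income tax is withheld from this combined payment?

Territorial Income Tax: taxable = $7,652.00
  $293.04 + 13.91% × ($7,652.00 − $4,000.00) = $293.04 + 13.91% × $3,652.00 = $801.03
Supplemental (18% flat on bonus): 18% × $16,200.00 = $2,916.00
Total territorial income tax: $801.03 + $2,916.00 = $3,717.03

$3,717.03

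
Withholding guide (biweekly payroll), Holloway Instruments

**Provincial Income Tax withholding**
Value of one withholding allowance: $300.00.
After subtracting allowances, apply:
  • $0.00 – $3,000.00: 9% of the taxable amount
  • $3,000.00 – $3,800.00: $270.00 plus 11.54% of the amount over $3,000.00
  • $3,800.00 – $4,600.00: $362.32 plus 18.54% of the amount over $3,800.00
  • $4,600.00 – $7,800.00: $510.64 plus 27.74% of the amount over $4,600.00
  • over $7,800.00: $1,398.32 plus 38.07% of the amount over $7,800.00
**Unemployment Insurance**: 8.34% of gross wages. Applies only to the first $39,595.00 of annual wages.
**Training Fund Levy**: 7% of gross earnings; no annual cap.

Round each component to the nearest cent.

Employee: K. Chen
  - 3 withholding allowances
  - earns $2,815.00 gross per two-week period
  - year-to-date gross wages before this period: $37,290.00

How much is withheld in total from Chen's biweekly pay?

$561.64

Provincial Income Tax: taxable = $2,815.00 − 3×$300.00 = $1,915.00
  9% × $1,915.00 = $172.35
Unemployment Insurance: cap $39,595.00 − YTD $37,290.00 = $2,305.00 subject; 8.34% × $2,305.00 = $192.24
Training Fund Levy: 7% × $2,815.00 = $197.05
Total: $172.35 + $192.24 + $197.05 = $561.64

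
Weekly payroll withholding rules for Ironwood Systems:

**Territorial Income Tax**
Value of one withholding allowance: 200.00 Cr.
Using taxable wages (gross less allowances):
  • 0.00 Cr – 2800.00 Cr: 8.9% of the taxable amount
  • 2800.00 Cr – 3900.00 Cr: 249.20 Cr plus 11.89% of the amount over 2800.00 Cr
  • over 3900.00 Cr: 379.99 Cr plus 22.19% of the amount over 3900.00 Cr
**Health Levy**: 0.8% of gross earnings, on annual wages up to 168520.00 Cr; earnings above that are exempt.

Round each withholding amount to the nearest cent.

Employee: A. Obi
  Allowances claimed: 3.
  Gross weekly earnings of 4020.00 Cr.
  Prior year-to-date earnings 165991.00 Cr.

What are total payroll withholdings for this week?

343.15 Cr

Territorial Income Tax: taxable = 4020.00 Cr − 3×200.00 Cr = 3420.00 Cr
  249.20 Cr + 11.89% × (3420.00 Cr − 2800.00 Cr) = 249.20 Cr + 11.89% × 620.00 Cr = 322.92 Cr
Health Levy: cap 168520.00 Cr − YTD 165991.00 Cr = 2529.00 Cr subject; 0.8% × 2529.00 Cr = 20.23 Cr
Total: 322.92 Cr + 20.23 Cr = 343.15 Cr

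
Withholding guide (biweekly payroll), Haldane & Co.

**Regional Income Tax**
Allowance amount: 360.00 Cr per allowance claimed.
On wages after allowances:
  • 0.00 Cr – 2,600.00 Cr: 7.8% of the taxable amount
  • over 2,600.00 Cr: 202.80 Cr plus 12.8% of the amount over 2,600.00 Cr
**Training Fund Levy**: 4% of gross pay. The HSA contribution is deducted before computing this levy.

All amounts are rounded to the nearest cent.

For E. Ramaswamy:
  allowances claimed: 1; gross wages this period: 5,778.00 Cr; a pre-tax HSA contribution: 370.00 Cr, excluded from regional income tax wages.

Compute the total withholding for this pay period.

Regional Income Tax: taxable = 5,778.00 Cr − 370.00 Cr − 1×360.00 Cr = 5,048.00 Cr
  202.80 Cr + 12.8% × (5,048.00 Cr − 2,600.00 Cr) = 202.80 Cr + 12.8% × 2,448.00 Cr = 516.14 Cr
Training Fund Levy: 4% × 5,408.00 Cr = 216.32 Cr
Total: 516.14 Cr + 216.32 Cr = 732.46 Cr

732.46 Cr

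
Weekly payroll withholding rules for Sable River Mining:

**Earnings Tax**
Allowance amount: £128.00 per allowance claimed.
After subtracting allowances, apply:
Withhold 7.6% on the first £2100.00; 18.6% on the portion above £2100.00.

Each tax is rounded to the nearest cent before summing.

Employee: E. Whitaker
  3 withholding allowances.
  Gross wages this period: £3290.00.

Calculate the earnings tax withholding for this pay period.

£309.52

Earnings Tax: taxable = £3290.00 − 3×£128.00 = £2906.00
  £159.60 + 18.6% × (£2906.00 − £2100.00) = £159.60 + 18.6% × £806.00 = £309.52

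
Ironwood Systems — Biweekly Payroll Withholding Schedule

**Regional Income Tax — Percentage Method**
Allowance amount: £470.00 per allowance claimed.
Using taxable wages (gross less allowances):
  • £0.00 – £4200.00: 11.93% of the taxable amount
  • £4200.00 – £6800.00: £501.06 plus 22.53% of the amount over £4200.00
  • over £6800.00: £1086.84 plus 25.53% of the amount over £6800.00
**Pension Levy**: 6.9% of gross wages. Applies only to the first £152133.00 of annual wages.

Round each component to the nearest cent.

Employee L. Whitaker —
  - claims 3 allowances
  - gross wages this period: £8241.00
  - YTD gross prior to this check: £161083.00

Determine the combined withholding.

£1094.75

Regional Income Tax: taxable = £8241.00 − 3×£470.00 = £6831.00
  £1086.84 + 25.53% × (£6831.00 − £6800.00) = £1086.84 + 25.53% × £31.00 = £1094.75
Pension Levy: YTD £161083.00 ≥ cap £152133.00 → £0.00
Total: £1094.75 + £0.00 = £1094.75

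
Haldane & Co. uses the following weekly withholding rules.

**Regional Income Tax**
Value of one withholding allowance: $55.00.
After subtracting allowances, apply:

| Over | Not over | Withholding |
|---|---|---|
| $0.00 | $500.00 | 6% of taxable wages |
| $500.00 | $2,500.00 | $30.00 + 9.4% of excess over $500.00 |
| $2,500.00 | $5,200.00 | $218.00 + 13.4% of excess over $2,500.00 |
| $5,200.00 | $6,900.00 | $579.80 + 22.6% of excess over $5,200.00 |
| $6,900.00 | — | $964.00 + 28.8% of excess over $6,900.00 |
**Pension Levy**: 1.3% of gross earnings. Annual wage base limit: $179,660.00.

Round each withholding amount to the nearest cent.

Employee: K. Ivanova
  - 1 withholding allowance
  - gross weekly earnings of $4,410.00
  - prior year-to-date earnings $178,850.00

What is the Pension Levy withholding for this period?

$10.53

Pension Levy: cap $179,660.00 − YTD $178,850.00 = $810.00 subject; 1.3% × $810.00 = $10.53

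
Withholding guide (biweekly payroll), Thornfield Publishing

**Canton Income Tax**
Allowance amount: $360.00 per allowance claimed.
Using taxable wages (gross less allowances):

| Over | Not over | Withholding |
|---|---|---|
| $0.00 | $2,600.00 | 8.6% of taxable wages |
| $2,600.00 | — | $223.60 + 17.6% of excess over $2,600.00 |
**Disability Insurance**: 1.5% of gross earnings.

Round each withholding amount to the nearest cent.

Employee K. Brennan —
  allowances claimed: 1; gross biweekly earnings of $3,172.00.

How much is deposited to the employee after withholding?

$2,863.51

Canton Income Tax: taxable = $3,172.00 − 1×$360.00 = $2,812.00
  $223.60 + 17.6% × ($2,812.00 − $2,600.00) = $223.60 + 17.6% × $212.00 = $260.91
Disability Insurance: 1.5% × $3,172.00 = $47.58
Total withheld: $260.91 + $47.58 = $308.49
Net pay: $3,172.00 − $308.49 = $2,863.51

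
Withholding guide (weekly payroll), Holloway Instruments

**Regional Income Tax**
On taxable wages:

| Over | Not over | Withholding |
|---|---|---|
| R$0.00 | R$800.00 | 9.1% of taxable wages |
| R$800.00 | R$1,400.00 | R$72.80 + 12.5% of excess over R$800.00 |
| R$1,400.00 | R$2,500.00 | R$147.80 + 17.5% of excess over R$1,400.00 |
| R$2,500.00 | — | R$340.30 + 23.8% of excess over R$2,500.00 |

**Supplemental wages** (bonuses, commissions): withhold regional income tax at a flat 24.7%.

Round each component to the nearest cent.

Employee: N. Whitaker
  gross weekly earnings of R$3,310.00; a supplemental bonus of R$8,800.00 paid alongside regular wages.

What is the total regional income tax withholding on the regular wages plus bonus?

R$2,706.68

Regional Income Tax: taxable = R$3,310.00
  R$340.30 + 23.8% × (R$3,310.00 − R$2,500.00) = R$340.30 + 23.8% × R$810.00 = R$533.08
Supplemental (24.7% flat on bonus): 24.7% × R$8,800.00 = R$2,173.60
Total regional income tax: R$533.08 + R$2,173.60 = R$2,706.68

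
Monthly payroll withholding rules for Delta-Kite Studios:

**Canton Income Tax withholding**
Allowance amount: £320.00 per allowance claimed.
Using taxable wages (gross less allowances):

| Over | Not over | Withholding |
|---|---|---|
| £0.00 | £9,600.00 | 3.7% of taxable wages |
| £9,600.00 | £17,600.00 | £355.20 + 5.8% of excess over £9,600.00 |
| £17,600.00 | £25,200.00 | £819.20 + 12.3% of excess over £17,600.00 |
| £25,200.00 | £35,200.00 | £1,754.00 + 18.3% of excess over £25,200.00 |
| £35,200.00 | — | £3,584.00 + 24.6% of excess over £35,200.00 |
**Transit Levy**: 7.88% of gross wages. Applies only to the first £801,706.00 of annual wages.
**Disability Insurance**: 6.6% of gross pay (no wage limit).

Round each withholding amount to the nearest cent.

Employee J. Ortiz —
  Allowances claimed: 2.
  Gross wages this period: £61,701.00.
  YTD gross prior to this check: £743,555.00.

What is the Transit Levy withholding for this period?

Transit Levy: cap £801,706.00 − YTD £743,555.00 = £58,151.00 subject; 7.88% × £58,151.00 = £4,582.30

£4,582.30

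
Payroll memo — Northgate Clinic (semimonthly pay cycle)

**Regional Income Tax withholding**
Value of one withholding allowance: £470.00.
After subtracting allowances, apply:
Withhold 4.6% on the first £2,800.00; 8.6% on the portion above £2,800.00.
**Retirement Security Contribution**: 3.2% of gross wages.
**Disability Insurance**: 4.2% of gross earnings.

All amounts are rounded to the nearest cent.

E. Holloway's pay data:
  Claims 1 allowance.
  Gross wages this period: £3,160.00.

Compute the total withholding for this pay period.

Regional Income Tax: taxable = £3,160.00 − 1×£470.00 = £2,690.00
  4.6% × £2,690.00 = £123.74
Retirement Security Contribution: 3.2% × £3,160.00 = £101.12
Disability Insurance: 4.2% × £3,160.00 = £132.72
Total: £123.74 + £101.12 + £132.72 = £357.58

£357.58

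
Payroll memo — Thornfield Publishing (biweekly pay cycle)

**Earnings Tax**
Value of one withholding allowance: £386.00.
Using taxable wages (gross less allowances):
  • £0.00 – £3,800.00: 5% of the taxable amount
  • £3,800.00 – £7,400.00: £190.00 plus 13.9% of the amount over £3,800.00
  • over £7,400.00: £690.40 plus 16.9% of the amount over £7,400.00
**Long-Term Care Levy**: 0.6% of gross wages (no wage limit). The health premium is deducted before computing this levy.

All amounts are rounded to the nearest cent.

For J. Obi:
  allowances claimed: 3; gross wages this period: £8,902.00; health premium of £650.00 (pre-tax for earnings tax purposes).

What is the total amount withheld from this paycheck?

£697.38

Earnings Tax: taxable = £8,902.00 − £650.00 − 3×£386.00 = £7,094.00
  £190.00 + 13.9% × (£7,094.00 − £3,800.00) = £190.00 + 13.9% × £3,294.00 = £647.87
Long-Term Care Levy: 0.6% × £8,252.00 = £49.51
Total: £647.87 + £49.51 = £697.38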